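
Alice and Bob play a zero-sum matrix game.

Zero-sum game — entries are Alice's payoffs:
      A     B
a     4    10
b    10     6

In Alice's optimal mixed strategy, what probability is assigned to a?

Row minima are 4 and 6, so Alice's maximin is 6; column maxima are 10 and 10, so Bob's minimax is 10. These differ, so the equilibrium is in mixed strategies.
Let Alice play a with probability p. Bob is indifferent when 4p + 10(1−p) = 10p + 6(1−p), giving p = 2/5.

2/5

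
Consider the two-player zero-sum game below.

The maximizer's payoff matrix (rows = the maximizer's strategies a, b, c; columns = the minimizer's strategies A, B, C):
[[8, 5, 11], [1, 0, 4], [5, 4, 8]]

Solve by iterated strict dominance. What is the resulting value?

Column C is strictly dominated by A for the minimizer (8<11, 1<4, 5<8); eliminate C.
Row b is strictly dominated by row a (8>1, 5>0); eliminate b.
Column A is strictly dominated by B for the minimizer (5<8, 4<5); eliminate A.
Row c is strictly dominated by row a (5>4); eliminate c.
Only (a, B) remains, with payoff 5.

5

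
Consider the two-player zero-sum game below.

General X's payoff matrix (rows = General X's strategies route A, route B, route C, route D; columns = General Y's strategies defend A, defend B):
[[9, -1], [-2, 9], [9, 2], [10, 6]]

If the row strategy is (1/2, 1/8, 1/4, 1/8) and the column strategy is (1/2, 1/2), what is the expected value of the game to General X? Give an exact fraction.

77/16

Against (1/2, 1/2), each row's expected payoff is route A: 4; route B: 7/2; route C: 11/2; route D: 8.
Taking the (1/2, 1/8, 1/4, 1/8)-weighted average: (1/2)·(4) + (1/8)·(7/2) + (1/4)·(11/2) + (1/8)·(8) = 77/16.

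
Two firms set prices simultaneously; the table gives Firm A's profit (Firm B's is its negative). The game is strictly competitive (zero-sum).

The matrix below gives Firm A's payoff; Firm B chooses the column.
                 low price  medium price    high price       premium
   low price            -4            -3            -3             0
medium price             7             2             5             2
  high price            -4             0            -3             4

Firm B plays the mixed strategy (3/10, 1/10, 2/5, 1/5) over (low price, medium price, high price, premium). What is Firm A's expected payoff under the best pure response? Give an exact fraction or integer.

47/10

low price: (-4)·(3/10) + (-3)·(1/10) + (-3)·(2/5) + (0)·(1/5) = -27/10.
medium price: (7)·(3/10) + (2)·(1/10) + (5)·(2/5) + (2)·(1/5) = 47/10.
high price: (-4)·(3/10) + (0)·(1/10) + (-3)·(2/5) + (4)·(1/5) = -8/5.
The best pure response is medium price with expected payoff 47/10.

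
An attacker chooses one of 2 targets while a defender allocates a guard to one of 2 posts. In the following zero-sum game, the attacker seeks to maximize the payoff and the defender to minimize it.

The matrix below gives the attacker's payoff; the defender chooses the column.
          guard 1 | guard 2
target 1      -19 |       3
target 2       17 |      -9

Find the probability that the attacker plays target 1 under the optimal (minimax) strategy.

13/24

Row minima are -19 and -9, so the attacker's maximin is -9; column maxima are 17 and 3, so the defender's minimax is 3. These differ, so the equilibrium is in mixed strategies.
Let the attacker play target 1 with probability p. The defender is indifferent when −19p + 17(1−p) = 3p − 9(1−p), giving p = 13/24.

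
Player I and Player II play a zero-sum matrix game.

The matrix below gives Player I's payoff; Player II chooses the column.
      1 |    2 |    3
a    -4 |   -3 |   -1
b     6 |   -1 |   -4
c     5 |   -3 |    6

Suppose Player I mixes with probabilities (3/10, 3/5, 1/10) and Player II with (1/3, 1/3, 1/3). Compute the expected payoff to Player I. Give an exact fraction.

-1/3

Against (1/3, 1/3, 1/3), each row's expected payoff is a: -8/3; b: 1/3; c: 8/3.
Taking the (3/10, 3/5, 1/10)-weighted average: (3/10)·(-8/3) + (3/5)·(1/3) + (1/10)·(8/3) = -1/3.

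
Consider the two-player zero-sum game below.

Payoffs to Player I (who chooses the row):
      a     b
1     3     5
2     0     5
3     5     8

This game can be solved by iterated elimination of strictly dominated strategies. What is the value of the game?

5

Column b is strictly dominated by a for Player II (3<5, 0<5, 5<8); eliminate b.
Row 1 is strictly dominated by row 3 (5>3); eliminate 1.
Row 2 is strictly dominated by row 3 (5>0); eliminate 2.
Only (3, a) remains, with payoff 5.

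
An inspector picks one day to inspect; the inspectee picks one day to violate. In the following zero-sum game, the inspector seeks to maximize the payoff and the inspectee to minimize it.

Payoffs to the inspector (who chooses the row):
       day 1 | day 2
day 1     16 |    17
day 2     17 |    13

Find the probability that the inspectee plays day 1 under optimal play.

4/5

Row minima are 16 and 13, so the inspector's maximin is 16; column maxima are 17 and 17, so the inspectee's minimax is 17. These differ, so the equilibrium is in mixed strategies.
Let the inspectee play day 1 with probability q. The inspector is indifferent when 16q + 17(1−q) = 17q + 13(1−q), giving q = 4/5.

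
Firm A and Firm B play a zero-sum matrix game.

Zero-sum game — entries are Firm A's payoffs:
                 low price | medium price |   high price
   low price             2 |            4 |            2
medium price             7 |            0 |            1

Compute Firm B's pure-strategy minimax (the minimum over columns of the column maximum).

The worst case (largest entry) in each column is low price: 7, medium price: 4, high price: 2.
The best (smallest) of these is 2.

2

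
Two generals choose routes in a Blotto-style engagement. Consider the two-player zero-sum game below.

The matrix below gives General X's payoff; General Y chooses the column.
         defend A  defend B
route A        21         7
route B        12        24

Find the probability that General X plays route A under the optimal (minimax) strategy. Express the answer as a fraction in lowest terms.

6/13

Row minima are 7 and 12, so General X's maximin is 12; column maxima are 21 and 24, so General Y's minimax is 21. These differ, so the equilibrium is in mixed strategies.
Let General X play route A with probability p. General Y is indifferent when 21p + 12(1−p) = 7p + 24(1−p), giving p = 6/13.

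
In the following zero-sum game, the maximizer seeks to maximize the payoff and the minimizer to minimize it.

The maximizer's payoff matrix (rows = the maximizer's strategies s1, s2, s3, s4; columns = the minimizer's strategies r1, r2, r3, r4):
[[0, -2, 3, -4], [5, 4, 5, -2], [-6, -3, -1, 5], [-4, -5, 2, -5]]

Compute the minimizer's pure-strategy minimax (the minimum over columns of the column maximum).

4

The worst case (largest entry) in each column is r1: 5, r2: 4, r3: 5, r4: 5.
The best (smallest) of these is 4.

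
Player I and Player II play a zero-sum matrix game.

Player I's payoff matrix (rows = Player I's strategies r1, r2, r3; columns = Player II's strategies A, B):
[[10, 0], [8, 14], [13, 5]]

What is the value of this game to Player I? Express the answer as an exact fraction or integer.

71/7

Row r1 is strictly dominated by row r3, so Player I never plays it.
The remaining 2×2 game on (r2, r3) × (A, B) has no saddle point. Let Player I play r2 with probability p; indifference gives 8p + 13(1−p) = 14p + 5(1−p), so p = 4/7.
Similarly Player II's optimal q on A is 9/14, and the value is 8·(9/14) + (14)·(5/14) = 71/7.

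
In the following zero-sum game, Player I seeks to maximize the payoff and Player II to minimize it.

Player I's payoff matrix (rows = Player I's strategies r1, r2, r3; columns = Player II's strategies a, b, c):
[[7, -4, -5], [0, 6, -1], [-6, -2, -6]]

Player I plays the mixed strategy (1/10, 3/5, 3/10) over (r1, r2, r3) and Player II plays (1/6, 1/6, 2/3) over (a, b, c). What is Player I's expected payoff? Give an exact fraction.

-101/60

Against (1/6, 1/6, 2/3), each row's expected payoff is r1: -17/6; r2: 1/3; r3: -16/3.
Taking the (1/10, 3/5, 3/10)-weighted average: (1/10)·(-17/6) + (3/5)·(1/3) + (3/10)·(-16/3) = -101/60.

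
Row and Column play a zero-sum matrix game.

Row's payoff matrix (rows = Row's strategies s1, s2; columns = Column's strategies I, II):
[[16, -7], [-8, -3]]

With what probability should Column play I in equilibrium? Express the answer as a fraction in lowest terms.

1/7

Row minima are -7 and -8, so Row's maximin is -7; column maxima are 16 and -3, so Column's minimax is -3. These differ, so the equilibrium is in mixed strategies.
Let Column play I with probability q. Row is indifferent when 16q − 7(1−q) = −8q − 3(1−q), giving q = 1/7.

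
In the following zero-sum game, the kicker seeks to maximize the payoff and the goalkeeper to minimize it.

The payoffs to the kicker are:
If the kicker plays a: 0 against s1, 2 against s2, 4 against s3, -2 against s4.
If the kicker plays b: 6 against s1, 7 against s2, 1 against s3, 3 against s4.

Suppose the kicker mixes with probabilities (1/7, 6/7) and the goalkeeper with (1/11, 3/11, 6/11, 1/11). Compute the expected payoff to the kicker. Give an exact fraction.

Against (1/11, 3/11, 6/11, 1/11), each row's expected payoff is a: 28/11; b: 36/11.
Taking the (1/7, 6/7)-weighted average: (1/7)·(28/11) + (6/7)·(36/11) = 244/77.

244/77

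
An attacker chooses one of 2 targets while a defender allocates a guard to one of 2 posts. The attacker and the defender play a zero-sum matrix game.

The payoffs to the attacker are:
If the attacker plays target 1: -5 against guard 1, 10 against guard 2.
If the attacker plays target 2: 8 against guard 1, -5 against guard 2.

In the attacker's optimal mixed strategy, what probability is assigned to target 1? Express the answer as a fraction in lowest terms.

Row minima are -5 and -5, so the attacker's maximin is -5; column maxima are 8 and 10, so the defender's minimax is 8. These differ, so the equilibrium is in mixed strategies.
Let the attacker play target 1 with probability p. The defender is indifferent when −5p + 8(1−p) = 10p − 5(1−p), giving p = 13/28.

13/28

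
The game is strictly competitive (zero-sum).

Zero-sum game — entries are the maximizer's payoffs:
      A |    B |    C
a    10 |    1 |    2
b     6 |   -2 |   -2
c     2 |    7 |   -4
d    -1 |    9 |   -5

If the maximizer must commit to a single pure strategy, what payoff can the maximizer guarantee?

1

The worst-case payoff for each row is a: 1, b: -2, c: -4, d: -5.
The best of these is 1.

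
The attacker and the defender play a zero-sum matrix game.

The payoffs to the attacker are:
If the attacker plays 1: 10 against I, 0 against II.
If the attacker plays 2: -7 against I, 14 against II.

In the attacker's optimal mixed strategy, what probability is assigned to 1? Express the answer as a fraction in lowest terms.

21/31

Row minima are 0 and -7, so the attacker's maximin is 0; column maxima are 10 and 14, so the defender's minimax is 10. These differ, so the equilibrium is in mixed strategies.
Let the attacker play 1 with probability p. The defender is indifferent when 10p − 7(1−p) = 14(1−p), giving p = 21/31.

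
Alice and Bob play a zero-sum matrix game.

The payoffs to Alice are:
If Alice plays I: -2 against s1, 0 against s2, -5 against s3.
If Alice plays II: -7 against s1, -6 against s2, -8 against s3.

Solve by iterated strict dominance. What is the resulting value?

-5

Column s2 is strictly dominated by s1 for Bob (-2<0, -7<-6); eliminate s2.
Row II is strictly dominated by row I (-2>-7, -5>-8); eliminate II.
Column s1 is strictly dominated by s3 for Bob (-5<-2); eliminate s1.
Only (I, s3) remains, with payoff -5.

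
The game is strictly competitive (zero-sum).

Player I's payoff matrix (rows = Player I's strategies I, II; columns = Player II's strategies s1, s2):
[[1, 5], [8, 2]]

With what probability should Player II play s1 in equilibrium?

Row minima are 1 and 2, so Player I's maximin is 2; column maxima are 8 and 5, so Player II's minimax is 5. These differ, so the equilibrium is in mixed strategies.
Let Player II play s1 with probability q. Player I is indifferent when q + 5(1−q) = 8q + 2(1−q), giving q = 3/10.

3/10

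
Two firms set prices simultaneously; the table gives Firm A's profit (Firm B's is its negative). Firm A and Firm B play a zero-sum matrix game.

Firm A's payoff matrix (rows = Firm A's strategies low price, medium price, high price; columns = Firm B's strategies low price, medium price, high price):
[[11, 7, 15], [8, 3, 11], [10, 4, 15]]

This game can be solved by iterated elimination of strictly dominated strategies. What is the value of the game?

Row medium price is strictly dominated by row low price (11>8, 7>3, 15>11); eliminate medium price.
Column high price is strictly dominated by low price for Firm B (11<15, 10<15); eliminate high price.
Column low price is strictly dominated by medium price for Firm B (7<11, 4<10); eliminate low price.
Row high price is strictly dominated by row low price (7>4); eliminate high price.
Only (low price, medium price) remains, with payoff 7.

7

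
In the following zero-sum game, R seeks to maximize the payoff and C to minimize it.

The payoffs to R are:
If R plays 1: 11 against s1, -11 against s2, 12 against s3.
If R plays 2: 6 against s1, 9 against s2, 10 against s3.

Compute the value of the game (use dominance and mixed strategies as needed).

33/5

Column s3 is strictly dominated by s1 for C (it gives R more in every row).
The remaining 2×2 game on (1, 2) × (s1, s2) has no saddle point. Let R play 1 with probability p; indifference gives 11p + 6(1−p) = −11p + 9(1−p), so p = 3/25.
Similarly C's optimal q on s1 is 4/5, and the value is 11·(4/5) + (-11)·(1/5) = 33/5.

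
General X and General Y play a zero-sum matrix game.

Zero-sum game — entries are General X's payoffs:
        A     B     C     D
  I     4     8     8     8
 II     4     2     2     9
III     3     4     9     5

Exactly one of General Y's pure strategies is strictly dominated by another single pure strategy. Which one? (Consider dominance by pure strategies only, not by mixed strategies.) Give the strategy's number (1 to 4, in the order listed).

General Y prefers columns that give General X less. Compare D with A: 4 < 8, 4 < 9, 3 < 5.
So A strictly dominates D for General Y; D is strictly dominated.

4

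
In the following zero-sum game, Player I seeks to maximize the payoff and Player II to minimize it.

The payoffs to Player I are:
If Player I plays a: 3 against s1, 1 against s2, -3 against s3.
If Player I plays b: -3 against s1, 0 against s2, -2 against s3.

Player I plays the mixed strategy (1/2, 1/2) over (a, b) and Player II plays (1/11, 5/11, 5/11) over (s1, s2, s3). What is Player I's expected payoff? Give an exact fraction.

-10/11

Against (1/11, 5/11, 5/11), each row's expected payoff is a: -7/11; b: -13/11.
Taking the (1/2, 1/2)-weighted average: (1/2)·(-7/11) + (1/2)·(-13/11) = -10/11.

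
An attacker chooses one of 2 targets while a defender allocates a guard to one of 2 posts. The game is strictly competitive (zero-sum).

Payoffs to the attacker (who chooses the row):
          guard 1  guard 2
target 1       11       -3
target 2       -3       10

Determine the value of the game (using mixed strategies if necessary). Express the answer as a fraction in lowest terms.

Row minima are -3 and -3, so the attacker's maximin is -3; column maxima are 11 and 10, so the defender's minimax is 10. These differ, so the equilibrium is in mixed strategies.
Let the attacker play target 1 with probability p. The defender is indifferent when 11p − 3(1−p) = −3p + 10(1−p), giving p = 13/27.
Let the defender play guard 1 with probability q. The attacker is indifferent when 11q − 3(1−q) = −3q + 10(1−q), giving q = 13/27.
The value is 11·(13/27) + (-3)·(14/27) = 101/27.

101/27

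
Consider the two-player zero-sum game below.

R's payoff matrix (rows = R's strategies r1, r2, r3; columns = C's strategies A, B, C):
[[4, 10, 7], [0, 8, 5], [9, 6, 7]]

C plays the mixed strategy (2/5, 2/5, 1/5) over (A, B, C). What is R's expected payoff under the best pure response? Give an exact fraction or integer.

37/5

r1: (4)·(2/5) + (10)·(2/5) + (7)·(1/5) = 7.
r2: (0)·(2/5) + (8)·(2/5) + (5)·(1/5) = 21/5.
r3: (9)·(2/5) + (6)·(2/5) + (7)·(1/5) = 37/5.
The best pure response is r3 with expected payoff 37/5.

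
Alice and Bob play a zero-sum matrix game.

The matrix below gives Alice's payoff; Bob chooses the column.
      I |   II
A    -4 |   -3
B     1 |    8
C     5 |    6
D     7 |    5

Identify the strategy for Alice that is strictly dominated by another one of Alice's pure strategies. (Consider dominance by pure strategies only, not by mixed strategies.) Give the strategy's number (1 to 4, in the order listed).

Compare A with B: 1 > -4, 8 > -3.
So B strictly dominates A for Alice; A is strictly dominated.

1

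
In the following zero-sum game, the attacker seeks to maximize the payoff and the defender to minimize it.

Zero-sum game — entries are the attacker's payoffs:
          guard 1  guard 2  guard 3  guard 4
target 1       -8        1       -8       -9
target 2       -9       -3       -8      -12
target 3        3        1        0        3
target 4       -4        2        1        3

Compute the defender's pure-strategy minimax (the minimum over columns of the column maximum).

The worst case (largest entry) in each column is guard 1: 3, guard 2: 2, guard 3: 1, guard 4: 3.
The best (smallest) of these is 1.

1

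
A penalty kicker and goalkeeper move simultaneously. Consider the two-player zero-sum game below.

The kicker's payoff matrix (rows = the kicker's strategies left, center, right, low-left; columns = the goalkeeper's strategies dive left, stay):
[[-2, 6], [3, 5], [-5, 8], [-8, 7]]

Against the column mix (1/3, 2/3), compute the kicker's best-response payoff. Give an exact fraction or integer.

left: (-2)·(1/3) + (6)·(2/3) = 10/3.
center: (3)·(1/3) + (5)·(2/3) = 13/3.
right: (-5)·(1/3) + (8)·(2/3) = 11/3.
low-left: (-8)·(1/3) + (7)·(2/3) = 2.
The best pure response is center with expected payoff 13/3.

13/3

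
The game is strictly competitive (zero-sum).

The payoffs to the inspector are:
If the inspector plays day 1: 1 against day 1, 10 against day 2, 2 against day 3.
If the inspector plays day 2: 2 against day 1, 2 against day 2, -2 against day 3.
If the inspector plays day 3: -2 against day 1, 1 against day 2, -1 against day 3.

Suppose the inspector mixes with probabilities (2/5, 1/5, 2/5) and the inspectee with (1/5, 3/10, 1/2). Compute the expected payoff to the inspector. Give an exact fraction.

36/25

Against (1/5, 3/10, 1/2), each row's expected payoff is day 1: 21/5; day 2: 0; day 3: -3/5.
Taking the (2/5, 1/5, 2/5)-weighted average: (2/5)·(21/5) + (1/5)·(0) + (2/5)·(-3/5) = 36/25.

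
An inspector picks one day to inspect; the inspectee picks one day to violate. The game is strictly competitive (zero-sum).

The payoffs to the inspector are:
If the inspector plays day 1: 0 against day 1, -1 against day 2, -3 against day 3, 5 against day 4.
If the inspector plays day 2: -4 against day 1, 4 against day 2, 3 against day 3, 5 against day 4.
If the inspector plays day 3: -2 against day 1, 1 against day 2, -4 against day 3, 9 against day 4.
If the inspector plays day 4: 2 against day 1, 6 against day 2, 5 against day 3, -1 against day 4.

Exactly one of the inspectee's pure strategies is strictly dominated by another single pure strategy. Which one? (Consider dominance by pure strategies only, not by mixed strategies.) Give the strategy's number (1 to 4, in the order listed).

The inspectee prefers columns that give the inspector less. Compare day 2 with day 3: -3 < -1, 3 < 4, -4 < 1, 5 < 6.
So day 3 strictly dominates day 2 for the inspectee; day 2 is strictly dominated.

2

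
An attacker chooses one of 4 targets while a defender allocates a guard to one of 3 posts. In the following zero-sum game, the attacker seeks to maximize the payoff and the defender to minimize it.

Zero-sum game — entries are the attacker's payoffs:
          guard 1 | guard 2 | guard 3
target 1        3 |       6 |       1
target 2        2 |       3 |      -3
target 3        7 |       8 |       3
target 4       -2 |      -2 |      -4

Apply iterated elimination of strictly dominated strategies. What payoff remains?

Row target 2 is strictly dominated by row target 1 (3>2, 6>3, 1>-3); eliminate target 2.
Column guard 2 is strictly dominated by guard 3 for the defender (1<6, 3<8, -4<-2); eliminate guard 2.
Row target 1 is strictly dominated by row target 3 (7>3, 3>1); eliminate target 1.
Row target 4 is strictly dominated by row target 3 (7>-2, 3>-4); eliminate target 4.
Column guard 1 is strictly dominated by guard 3 for the defender (3<7); eliminate guard 1.
Only (target 3, guard 3) remains, with payoff 3.

3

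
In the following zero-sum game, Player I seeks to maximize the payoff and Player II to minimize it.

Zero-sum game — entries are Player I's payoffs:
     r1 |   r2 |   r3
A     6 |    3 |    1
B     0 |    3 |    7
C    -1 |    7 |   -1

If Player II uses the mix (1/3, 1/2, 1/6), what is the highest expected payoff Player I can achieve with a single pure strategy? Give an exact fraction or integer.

A: (6)·(1/3) + (3)·(1/2) + (1)·(1/6) = 11/3.
B: (0)·(1/3) + (3)·(1/2) + (7)·(1/6) = 8/3.
C: (-1)·(1/3) + (7)·(1/2) + (-1)·(1/6) = 3.
The best pure response is A with expected payoff 11/3.

11/3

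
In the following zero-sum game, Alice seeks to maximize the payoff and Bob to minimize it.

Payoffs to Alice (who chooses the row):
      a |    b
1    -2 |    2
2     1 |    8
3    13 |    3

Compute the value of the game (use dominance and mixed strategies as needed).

Row 1 is strictly dominated by row 2, so Alice never plays it.
The remaining 2×2 game on (2, 3) × (a, b) has no saddle point. Let Alice play 2 with probability p; indifference gives p + 13(1−p) = 8p + 3(1−p), so p = 10/17.
Similarly Bob's optimal q on a is 5/17, and the value is 1·(5/17) + (8)·(12/17) = 101/17.

101/17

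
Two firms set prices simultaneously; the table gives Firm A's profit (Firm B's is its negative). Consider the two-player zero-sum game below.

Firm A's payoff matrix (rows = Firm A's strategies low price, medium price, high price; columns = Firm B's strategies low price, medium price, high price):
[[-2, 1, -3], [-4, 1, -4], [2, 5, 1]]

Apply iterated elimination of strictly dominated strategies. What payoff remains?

Row medium price is strictly dominated by row high price (2>-4, 5>1, 1>-4); eliminate medium price.
Column low price is strictly dominated by high price for Firm B (-3<-2, 1<2); eliminate low price.
Column medium price is strictly dominated by high price for Firm B (-3<1, 1<5); eliminate medium price.
Row low price is strictly dominated by row high price (1>-3); eliminate low price.
Only (high price, high price) remains, with payoff 1.

1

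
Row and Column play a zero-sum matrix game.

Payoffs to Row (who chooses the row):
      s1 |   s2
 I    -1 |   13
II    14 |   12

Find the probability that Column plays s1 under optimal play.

1/16

Row minima are -1 and 12, so Row's maximin is 12; column maxima are 14 and 13, so Column's minimax is 13. These differ, so the equilibrium is in mixed strategies.
Let Column play s1 with probability q. Row is indifferent when −q + 13(1−q) = 14q + 12(1−q), giving q = 1/16.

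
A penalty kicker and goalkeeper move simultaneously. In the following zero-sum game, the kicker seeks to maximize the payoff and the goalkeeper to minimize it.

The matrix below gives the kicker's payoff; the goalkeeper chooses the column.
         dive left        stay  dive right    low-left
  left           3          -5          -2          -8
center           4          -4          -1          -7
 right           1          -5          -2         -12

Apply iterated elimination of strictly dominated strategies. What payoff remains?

-7

Column stay is strictly dominated by low-left for the goalkeeper (-8<-5, -7<-4, -12<-5); eliminate stay.
Column dive left is strictly dominated by dive right for the goalkeeper (-2<3, -1<4, -2<1); eliminate dive left.
Column dive right is strictly dominated by low-left for the goalkeeper (-8<-2, -7<-1, -12<-2); eliminate dive right.
Row left is strictly dominated by row center (-7>-8); eliminate left.
Row right is strictly dominated by row center (-7>-12); eliminate right.
Only (center, low-left) remains, with payoff -7.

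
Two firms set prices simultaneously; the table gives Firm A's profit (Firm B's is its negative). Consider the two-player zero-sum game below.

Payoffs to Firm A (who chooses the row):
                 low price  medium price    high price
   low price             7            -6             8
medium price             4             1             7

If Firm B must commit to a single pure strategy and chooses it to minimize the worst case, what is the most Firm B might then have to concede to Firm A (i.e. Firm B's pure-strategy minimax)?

1

The worst case (largest entry) in each column is low price: 7, medium price: 1, high price: 8.
The best (smallest) of these is 1.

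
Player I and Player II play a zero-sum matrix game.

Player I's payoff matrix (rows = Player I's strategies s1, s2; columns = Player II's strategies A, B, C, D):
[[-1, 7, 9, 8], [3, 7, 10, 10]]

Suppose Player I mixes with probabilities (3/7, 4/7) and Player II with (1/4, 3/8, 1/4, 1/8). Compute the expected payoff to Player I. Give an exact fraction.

363/56

Against (1/4, 3/8, 1/4, 1/8), each row's expected payoff is s1: 45/8; s2: 57/8.
Taking the (3/7, 4/7)-weighted average: (3/7)·(45/8) + (4/7)·(57/8) = 363/56.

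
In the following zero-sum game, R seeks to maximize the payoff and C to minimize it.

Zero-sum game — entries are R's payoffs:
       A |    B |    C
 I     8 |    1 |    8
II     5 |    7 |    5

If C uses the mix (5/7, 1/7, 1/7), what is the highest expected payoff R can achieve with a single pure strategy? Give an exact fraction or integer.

7

I: (8)·(5/7) + (1)·(1/7) + (8)·(1/7) = 7.
II: (5)·(5/7) + (7)·(1/7) + (5)·(1/7) = 37/7.
The best pure response is I with expected payoff 7.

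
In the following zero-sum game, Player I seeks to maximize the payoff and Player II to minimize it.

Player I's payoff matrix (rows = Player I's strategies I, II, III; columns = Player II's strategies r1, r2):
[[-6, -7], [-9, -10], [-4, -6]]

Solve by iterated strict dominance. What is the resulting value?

-6

Column r1 is strictly dominated by r2 for Player II (-7<-6, -10<-9, -6<-4); eliminate r1.
Row I is strictly dominated by row III (-6>-7); eliminate I.
Row II is strictly dominated by row III (-6>-10); eliminate II.
Only (III, r2) remains, with payoff -6.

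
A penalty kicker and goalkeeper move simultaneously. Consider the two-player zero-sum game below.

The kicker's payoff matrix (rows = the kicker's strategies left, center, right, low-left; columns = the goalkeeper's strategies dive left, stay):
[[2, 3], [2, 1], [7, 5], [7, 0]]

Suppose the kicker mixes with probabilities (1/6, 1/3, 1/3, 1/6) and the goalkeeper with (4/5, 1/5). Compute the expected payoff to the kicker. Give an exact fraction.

Against (4/5, 1/5), each row's expected payoff is left: 11/5; center: 9/5; right: 33/5; low-left: 28/5.
Taking the (1/6, 1/3, 1/3, 1/6)-weighted average: (1/6)·(11/5) + (1/3)·(9/5) + (1/3)·(33/5) + (1/6)·(28/5) = 41/10.

41/10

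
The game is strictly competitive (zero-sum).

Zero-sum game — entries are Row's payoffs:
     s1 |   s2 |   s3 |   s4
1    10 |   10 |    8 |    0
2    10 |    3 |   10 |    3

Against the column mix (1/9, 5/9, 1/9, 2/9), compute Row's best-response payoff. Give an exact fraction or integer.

68/9

1: (10)·(1/9) + (10)·(5/9) + (8)·(1/9) + (0)·(2/9) = 68/9.
2: (10)·(1/9) + (3)·(5/9) + (10)·(1/9) + (3)·(2/9) = 41/9.
The best pure response is 1 with expected payoff 68/9.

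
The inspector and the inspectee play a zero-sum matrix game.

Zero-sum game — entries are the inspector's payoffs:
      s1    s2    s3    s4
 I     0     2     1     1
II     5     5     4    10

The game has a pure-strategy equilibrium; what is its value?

4

Row minima: 0, 4 → the inspector's maximin is 4.
Column maxima: 5, 5, 4, 10 → the inspectee's minimax is 4.
They coincide at (II, s3), so the value is 4.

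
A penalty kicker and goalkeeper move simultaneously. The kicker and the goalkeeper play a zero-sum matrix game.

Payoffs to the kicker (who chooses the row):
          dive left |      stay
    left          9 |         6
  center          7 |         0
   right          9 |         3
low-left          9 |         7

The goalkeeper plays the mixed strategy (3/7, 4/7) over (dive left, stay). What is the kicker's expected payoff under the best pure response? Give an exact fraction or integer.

55/7

left: (9)·(3/7) + (6)·(4/7) = 51/7.
center: (7)·(3/7) + (0)·(4/7) = 3.
right: (9)·(3/7) + (3)·(4/7) = 39/7.
low-left: (9)·(3/7) + (7)·(4/7) = 55/7.
The best pure response is low-left with expected payoff 55/7.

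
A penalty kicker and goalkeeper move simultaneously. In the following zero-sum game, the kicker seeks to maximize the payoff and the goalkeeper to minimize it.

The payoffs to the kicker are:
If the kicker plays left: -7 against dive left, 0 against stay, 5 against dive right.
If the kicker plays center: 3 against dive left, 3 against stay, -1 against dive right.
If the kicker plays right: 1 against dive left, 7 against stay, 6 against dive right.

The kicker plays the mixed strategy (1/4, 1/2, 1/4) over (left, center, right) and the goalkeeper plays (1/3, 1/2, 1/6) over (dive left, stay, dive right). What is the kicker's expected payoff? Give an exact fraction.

Against (1/3, 1/2, 1/6), each row's expected payoff is left: -3/2; center: 7/3; right: 29/6.
Taking the (1/4, 1/2, 1/4)-weighted average: (1/4)·(-3/2) + (1/2)·(7/3) + (1/4)·(29/6) = 2.

2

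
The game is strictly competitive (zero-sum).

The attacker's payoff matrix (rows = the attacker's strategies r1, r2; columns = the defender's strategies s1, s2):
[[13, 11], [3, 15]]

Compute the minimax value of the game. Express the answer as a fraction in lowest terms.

Row minima are 11 and 3, so the attacker's maximin is 11; column maxima are 13 and 15, so the defender's minimax is 13. These differ, so the equilibrium is in mixed strategies.
Let the attacker play r1 with probability p. The defender is indifferent when 13p + 3(1−p) = 11p + 15(1−p), giving p = 6/7.
Let the defender play s1 with probability q. The attacker is indifferent when 13q + 11(1−q) = 3q + 15(1−q), giving q = 2/7.
The value is 13·(2/7) + (11)·(5/7) = 81/7.

81/7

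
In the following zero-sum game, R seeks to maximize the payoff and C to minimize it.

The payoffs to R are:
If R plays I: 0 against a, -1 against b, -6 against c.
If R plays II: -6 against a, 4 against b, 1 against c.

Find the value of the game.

Column b is strictly dominated by c for C (it gives R more in every row).
The remaining 2×2 game on (I, II) × (a, c) has no saddle point. Let R play I with probability p; indifference gives −6(1−p) = −6p + (1−p), so p = 7/13.
Similarly C's optimal q on a is 7/13, and the value is 0·(7/13) + (-6)·(6/13) = -36/13.

-36/13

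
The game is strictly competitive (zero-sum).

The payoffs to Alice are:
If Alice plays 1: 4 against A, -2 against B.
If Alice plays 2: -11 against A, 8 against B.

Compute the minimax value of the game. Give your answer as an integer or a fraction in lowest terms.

Row minima are -2 and -11, so Alice's maximin is -2; column maxima are 4 and 8, so Bob's minimax is 4. These differ, so the equilibrium is in mixed strategies.
Let Alice play 1 with probability p. Bob is indifferent when 4p − 11(1−p) = −2p + 8(1−p), giving p = 19/25.
Let Bob play A with probability q. Alice is indifferent when 4q − 2(1−q) = −11q + 8(1−q), giving q = 2/5.
The value is 4·(2/5) + (-2)·(3/5) = 2/5.

2/5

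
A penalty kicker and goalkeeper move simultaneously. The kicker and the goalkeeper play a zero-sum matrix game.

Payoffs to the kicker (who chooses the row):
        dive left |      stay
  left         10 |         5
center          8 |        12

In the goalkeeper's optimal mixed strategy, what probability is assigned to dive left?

7/9

Row minima are 5 and 8, so the kicker's maximin is 8; column maxima are 10 and 12, so the goalkeeper's minimax is 10. These differ, so the equilibrium is in mixed strategies.
Let the goalkeeper play dive left with probability q. The kicker is indifferent when 10q + 5(1−q) = 8q + 12(1−q), giving q = 7/9.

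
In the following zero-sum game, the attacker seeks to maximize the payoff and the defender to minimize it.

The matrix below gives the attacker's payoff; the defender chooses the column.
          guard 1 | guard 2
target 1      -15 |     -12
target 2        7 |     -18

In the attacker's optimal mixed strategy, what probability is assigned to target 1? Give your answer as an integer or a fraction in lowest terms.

Row minima are -15 and -18, so the attacker's maximin is -15; column maxima are 7 and -12, so the defender's minimax is -12. These differ, so the equilibrium is in mixed strategies.
Let the attacker play target 1 with probability p. The defender is indifferent when −15p + 7(1−p) = −12p − 18(1−p), giving p = 25/28.

25/28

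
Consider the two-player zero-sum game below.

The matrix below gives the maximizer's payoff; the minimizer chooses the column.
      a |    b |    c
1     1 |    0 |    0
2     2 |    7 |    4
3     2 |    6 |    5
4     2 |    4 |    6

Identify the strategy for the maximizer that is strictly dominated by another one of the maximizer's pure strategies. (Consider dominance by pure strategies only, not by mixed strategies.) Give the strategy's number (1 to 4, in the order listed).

Compare 1 with 2: 2 > 1, 7 > 0, 4 > 0.
So 2 strictly dominates 1 for the maximizer; 1 is strictly dominated.

1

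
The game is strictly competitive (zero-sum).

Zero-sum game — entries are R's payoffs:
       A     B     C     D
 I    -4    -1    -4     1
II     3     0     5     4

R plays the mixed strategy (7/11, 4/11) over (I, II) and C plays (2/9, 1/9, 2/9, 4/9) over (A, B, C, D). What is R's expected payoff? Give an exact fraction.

37/99

Against (2/9, 1/9, 2/9, 4/9), each row's expected payoff is I: -13/9; II: 32/9.
Taking the (7/11, 4/11)-weighted average: (7/11)·(-13/9) + (4/11)·(32/9) = 37/99.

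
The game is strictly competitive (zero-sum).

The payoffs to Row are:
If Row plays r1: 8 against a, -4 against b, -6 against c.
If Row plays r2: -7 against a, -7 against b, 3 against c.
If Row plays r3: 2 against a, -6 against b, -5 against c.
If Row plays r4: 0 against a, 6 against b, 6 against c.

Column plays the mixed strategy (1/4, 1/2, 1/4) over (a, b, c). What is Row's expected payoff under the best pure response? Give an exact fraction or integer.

9/2

r1: (8)·(1/4) + (-4)·(1/2) + (-6)·(1/4) = -3/2.
r2: (-7)·(1/4) + (-7)·(1/2) + (3)·(1/4) = -9/2.
r3: (2)·(1/4) + (-6)·(1/2) + (-5)·(1/4) = -15/4.
r4: (0)·(1/4) + (6)·(1/2) + (6)·(1/4) = 9/2.
The best pure response is r4 with expected payoff 9/2.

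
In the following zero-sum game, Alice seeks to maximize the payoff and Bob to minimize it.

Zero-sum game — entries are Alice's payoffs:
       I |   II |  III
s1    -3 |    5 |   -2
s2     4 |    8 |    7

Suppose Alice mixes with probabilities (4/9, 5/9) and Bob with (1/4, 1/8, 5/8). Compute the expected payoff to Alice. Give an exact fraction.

Against (1/4, 1/8, 5/8), each row's expected payoff is s1: -11/8; s2: 51/8.
Taking the (4/9, 5/9)-weighted average: (4/9)·(-11/8) + (5/9)·(51/8) = 211/72.

211/72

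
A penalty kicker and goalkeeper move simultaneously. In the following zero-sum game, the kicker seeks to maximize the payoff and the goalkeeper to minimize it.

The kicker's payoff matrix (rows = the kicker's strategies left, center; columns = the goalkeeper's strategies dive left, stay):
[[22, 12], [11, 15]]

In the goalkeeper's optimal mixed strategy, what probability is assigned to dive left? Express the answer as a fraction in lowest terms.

Row minima are 12 and 11, so the kicker's maximin is 12; column maxima are 22 and 15, so the goalkeeper's minimax is 15. These differ, so the equilibrium is in mixed strategies.
Let the goalkeeper play dive left with probability q. The kicker is indifferent when 22q + 12(1−q) = 11q + 15(1−q), giving q = 3/14.

3/14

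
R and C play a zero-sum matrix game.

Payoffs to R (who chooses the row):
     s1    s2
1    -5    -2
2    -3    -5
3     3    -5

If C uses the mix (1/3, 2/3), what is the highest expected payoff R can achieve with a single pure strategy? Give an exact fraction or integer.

1: (-5)·(1/3) + (-2)·(2/3) = -3.
2: (-3)·(1/3) + (-5)·(2/3) = -13/3.
3: (3)·(1/3) + (-5)·(2/3) = -7/3.
The best pure response is 3 with expected payoff -7/3.

-7/3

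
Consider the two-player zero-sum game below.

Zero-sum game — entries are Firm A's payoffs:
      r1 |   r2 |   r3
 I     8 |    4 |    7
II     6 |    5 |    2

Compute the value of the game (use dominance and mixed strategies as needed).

Column r1 is strictly dominated by r3 for Firm B (it gives Firm A more in every row).
The remaining 2×2 game on (I, II) × (r2, r3) has no saddle point. Let Firm A play I with probability p; indifference gives 4p + 5(1−p) = 7p + 2(1−p), so p = 1/2.
Similarly Firm B's optimal q on r2 is 5/6, and the value is 4·(5/6) + (7)·(1/6) = 9/2.

9/2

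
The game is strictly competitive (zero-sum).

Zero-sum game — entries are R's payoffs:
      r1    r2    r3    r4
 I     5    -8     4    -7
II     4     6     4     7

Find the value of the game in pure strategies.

Row minima: -8, 4 → R's maximin is 4.
Column maxima: 5, 6, 4, 7 → C's minimax is 4.
They coincide at (II, r3), so the value is 4.

4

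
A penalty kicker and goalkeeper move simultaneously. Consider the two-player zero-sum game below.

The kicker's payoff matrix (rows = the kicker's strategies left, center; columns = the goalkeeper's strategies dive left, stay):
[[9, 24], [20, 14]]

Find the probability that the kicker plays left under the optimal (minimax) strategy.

Row minima are 9 and 14, so the kicker's maximin is 14; column maxima are 20 and 24, so the goalkeeper's minimax is 20. These differ, so the equilibrium is in mixed strategies.
Let the kicker play left with probability p. The goalkeeper is indifferent when 9p + 20(1−p) = 24p + 14(1−p), giving p = 2/7.

2/7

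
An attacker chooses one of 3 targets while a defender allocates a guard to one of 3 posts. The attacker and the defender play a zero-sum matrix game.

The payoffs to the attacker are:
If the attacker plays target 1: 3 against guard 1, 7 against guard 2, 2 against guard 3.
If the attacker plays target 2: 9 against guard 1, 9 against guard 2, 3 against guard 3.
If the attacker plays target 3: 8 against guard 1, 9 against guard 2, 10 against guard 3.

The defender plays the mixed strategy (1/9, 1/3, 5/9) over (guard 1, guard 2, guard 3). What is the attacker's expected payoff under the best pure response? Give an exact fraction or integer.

85/9

target 1: (3)·(1/9) + (7)·(1/3) + (2)·(5/9) = 34/9.
target 2: (9)·(1/9) + (9)·(1/3) + (3)·(5/9) = 17/3.
target 3: (8)·(1/9) + (9)·(1/3) + (10)·(5/9) = 85/9.
The best pure response is target 3 with expected payoff 85/9.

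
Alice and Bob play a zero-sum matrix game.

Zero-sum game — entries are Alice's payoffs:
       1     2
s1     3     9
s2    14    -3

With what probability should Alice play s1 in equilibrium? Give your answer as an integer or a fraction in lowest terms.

17/23

Row minima are 3 and -3, so Alice's maximin is 3; column maxima are 14 and 9, so Bob's minimax is 9. These differ, so the equilibrium is in mixed strategies.
Let Alice play s1 with probability p. Bob is indifferent when 3p + 14(1−p) = 9p − 3(1−p), giving p = 17/23.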